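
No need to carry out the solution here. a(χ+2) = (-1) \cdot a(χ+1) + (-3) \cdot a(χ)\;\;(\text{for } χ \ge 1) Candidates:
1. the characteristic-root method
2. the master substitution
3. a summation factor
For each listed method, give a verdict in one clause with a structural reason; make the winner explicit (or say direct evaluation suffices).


Method: the characteristic-root method — because shifting χ leaves the equation's coefficients unchanged, exponential trials reduce it to algebra.
- the characteristic-root method: yes — fits the structure here.
- the master substitution — there is no divide-the-index recursive argument.
- a summation factor — a summation factor telescopes one-step recursions; this one carries higher-order memory.


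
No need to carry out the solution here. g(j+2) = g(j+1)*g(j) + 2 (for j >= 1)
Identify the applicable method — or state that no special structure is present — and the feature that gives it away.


Technique: no special technique — once the recursion is nonlinear, characteristic roots, master substitutions, and summation factors are all off the table.


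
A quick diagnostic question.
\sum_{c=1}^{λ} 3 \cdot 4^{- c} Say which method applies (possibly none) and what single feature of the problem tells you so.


Method: the geometric series formula — consecutive terms stand in a fixed index-free ratio — the geometric sum formula closes it.


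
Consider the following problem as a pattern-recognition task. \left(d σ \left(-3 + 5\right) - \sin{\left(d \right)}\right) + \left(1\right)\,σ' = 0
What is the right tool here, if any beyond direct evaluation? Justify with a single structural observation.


Diagnosis: a linear integrating factor — the unknown enters only to the first power against a nonzero forcing term — the integrating-factor template applies directly.


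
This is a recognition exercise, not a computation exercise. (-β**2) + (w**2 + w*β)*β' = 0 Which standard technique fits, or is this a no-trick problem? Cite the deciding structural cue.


Diagnosis: the homogeneous substitution — the slope's numerator and denominator share total degree; set v = β/w and the equation drops to separable form. A Bernoulli substitution after rearrangement (possibly exchanging dependent and independent variable) is a fair alternative; the homogeneous route works on the equation as it stands.


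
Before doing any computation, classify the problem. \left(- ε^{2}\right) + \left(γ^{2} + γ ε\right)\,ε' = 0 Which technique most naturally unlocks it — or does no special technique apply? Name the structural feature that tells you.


Technique: the homogeneous substitution — the slope's numerator and denominator share total degree; set v = ε/γ and the equation drops to separable form. A Bernoulli substitution after rearrangement (possibly exchanging dependent and independent variable) is a fair alternative; the homogeneous route works on the equation as it stands.


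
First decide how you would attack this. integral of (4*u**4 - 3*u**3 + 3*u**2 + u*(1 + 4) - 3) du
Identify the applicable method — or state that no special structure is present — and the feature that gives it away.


Best approach: no special technique — every term is a constant multiple of a power of u; term-wise power-rule integration needs no preliminary transformation.


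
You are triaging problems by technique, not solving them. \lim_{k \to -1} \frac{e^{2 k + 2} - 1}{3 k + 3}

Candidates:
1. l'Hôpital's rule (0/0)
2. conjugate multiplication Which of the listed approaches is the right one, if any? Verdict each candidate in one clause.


Diagnosis: l'Hôpital's rule (0/0) — substituting -1 gives 0 over 0; differentiate top and bottom once and re-evaluate. The standard small-argument limits would also carry it; the rule is the systematic route.
- l'Hôpital's rule (0/0) — yes — fits the structure here.
- conjugate multiplication: no difference of divergent radicals appears, so rationalizing has nothing to cancel.


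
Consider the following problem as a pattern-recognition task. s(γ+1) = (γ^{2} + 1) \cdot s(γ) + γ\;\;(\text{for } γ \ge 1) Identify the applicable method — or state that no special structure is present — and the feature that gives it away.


Best approach: a summation factor — one-term recursion with variable weight γ^{2} + 1 is solved by product normalization, not by root-finding.


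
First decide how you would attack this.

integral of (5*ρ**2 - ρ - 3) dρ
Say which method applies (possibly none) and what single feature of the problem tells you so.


Verdict: no special technique — a term-by-term power-rule job in ρ; no substitution or rearrangement earns its keep here.


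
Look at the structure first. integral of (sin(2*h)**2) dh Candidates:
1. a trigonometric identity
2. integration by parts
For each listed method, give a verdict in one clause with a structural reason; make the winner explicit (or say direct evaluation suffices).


Diagnosis: a trigonometric identity — sin(2*h)**2 is an even power — the power-reduction identity rewrites it into first-degree cosines.
- a trigonometric identity: applies; the problem has the shape this method handles.
- integration by parts: not the fit here: there is no polynomial factor to ladder down — parts can still close the trigonometric product by recursion, though the identity rewrite is the direct route.


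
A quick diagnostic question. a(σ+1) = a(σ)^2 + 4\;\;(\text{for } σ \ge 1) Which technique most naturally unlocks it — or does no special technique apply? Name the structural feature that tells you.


Method: no special technique — the unknown enters the rule nonlinearly, not as a weighted sum — no linear method is even well-posed.


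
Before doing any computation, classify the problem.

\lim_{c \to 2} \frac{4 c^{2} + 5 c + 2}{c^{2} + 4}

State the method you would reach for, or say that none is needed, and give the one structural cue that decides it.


Best approach: no special technique — no vanishing denominator and no indeterminate clash at the point — evaluation is immediate.


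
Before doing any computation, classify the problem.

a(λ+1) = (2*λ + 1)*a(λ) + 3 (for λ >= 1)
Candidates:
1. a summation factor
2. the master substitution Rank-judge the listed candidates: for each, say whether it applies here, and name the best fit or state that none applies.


Method: a summation factor — first-order, linear, moving coefficient 2*λ + 1: the discrete analogue of an integrating factor handles it.
- a summation factor — applies; the problem has the shape this method handles.
- the master substitution: this is shift-type recursion, outside the divide-and-conquer template.


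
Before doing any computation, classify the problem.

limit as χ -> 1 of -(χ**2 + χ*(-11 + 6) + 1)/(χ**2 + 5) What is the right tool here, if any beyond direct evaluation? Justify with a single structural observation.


Method: no special technique — the expression is continuous at 1 — substitute and evaluate; no indeterminate form appears.


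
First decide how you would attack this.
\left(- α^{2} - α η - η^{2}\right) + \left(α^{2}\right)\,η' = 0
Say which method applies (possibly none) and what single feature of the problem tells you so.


Method: the homogeneous substitution — scaling α and η together leaves the slope fixed — it depends only on η/α, so substitute the ratio.


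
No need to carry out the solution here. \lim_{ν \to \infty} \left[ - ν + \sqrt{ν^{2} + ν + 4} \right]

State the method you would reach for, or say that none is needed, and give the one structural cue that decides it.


Verdict: conjugate multiplication — this difference gives up after one conjugate multiplication — the radical structure cancels against its conjugate.


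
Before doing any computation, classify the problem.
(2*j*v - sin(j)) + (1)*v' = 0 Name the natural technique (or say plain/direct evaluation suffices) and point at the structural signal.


Best approach: a linear integrating factor — first power of v, nonzero forcing: the integrating-factor recipe applies verbatim with p = 2*j.


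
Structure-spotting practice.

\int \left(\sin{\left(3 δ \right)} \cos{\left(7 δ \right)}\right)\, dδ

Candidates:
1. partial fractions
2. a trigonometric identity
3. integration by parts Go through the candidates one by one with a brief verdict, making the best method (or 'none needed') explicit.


Method: a trigonometric identity — the identity turns \sin{\left(3 δ \right)} \cos{\left(7 δ \right)} into two lone cosines/sines, each trivially integrable.
- partial fractions: there is no rational-function structure to decompose.
- a trigonometric identity: a fit — the right tool for this form.
- integration by parts: not the natural route: no polynomial-kernel product appears — a recursive parts reduction of the trigonometric product exists, but the identity rewrite is direct.


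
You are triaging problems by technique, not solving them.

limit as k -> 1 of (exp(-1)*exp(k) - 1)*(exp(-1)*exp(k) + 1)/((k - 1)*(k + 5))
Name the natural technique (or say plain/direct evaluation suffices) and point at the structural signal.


Technique: l'Hôpital's rule (0/0) — substituting 1 gives 0 over 0; differentiate top and bottom once and re-evaluate. A first-order expansion at the point is an equally standard path; the rule packages it.


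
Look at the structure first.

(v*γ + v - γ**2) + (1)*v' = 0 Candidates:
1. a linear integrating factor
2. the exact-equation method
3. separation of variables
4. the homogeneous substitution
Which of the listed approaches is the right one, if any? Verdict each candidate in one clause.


Verdict: a linear integrating factor — linear in the unknown with genuine forcing: multiply through by the exponential of the integrated coefficient and the left side closes into one derivative.
- a linear integrating factor — yes, a natural case for it.
- the exact-equation method — the cross partial derivatives disagree, so no single potential exists.
- separation of variables — the two dependences are entangled, not a clean product of one-variable pieces.
- the homogeneous substitution: the slope is not a function of the ratio of the variables alone.


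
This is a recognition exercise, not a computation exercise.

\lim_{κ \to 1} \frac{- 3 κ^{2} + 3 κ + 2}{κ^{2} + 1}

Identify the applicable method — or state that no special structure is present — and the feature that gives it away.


Best approach: no special technique — the expression is continuous at the evaluation point — substitute directly; no indeterminate form appears.


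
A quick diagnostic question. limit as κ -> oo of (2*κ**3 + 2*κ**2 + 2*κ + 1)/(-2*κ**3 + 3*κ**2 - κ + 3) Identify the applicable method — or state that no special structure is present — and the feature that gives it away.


Best approach: dominant-term comparison — at large κ only the top-degree terms survive; compare the leading terms and the limit falls out. As a single quotient, the ∞/∞ shape would yield to repeated differentiation as well — the growth comparison gets there in one look.


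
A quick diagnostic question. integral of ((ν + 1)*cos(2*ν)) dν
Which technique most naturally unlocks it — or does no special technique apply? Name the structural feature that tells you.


Diagnosis: integration by parts — the integrand splits as ν + 1 times cos(2*ν) — repeatedly differentiating the polynomial part kills it, which is the parts ladder.


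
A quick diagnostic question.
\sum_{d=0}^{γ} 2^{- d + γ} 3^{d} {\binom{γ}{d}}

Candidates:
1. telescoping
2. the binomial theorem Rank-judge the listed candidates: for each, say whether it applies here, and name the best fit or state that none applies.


Best approach: the binomial theorem — the binomial coefficients weight matched powers of 3 and 2, which is exactly the expansion of a binomial power.
- telescoping: the summand is not presented as a shifted difference — a telescoping rewrite may exist, but the displayed structure does not offer one.
- the binomial theorem — yes — fits the structure here.


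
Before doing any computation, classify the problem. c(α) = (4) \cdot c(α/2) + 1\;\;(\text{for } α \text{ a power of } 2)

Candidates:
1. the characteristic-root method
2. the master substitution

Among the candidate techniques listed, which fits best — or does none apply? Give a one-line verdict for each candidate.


Best approach: the master substitution — treat m = log base 2 of α as the new clock: one recursion step advances m by one while α scales by 2.
- the characteristic-root method: a divided-index call is not the fixed-shift linear shape that characteristic roots solve.
- the master substitution — yes, a natural case for it.


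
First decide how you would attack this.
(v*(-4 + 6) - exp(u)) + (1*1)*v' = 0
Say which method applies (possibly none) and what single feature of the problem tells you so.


Verdict: a linear integrating factor — linear in the unknown with genuine forcing: multiply through by the exponential of the integrated coefficient and the left side closes into one derivative.


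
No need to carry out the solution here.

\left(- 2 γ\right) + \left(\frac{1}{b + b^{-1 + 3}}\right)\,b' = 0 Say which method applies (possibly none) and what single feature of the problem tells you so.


Diagnosis: separation of variables — all dependence on the two variables factors apart, the defining separable shape. This doubles as a Bernoulli equation in the unknown as written; dividing and integrating works on it directly.


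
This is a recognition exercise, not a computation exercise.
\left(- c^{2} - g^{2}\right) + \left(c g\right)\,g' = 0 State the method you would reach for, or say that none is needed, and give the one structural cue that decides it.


Verdict: the homogeneous substitution — solved for the derivative, the right side is unchanged under scaling c and g together — it depends only on the ratio g/c, so substitute a single ratio variable. Rearranged, this also fits the Bernoulli template directly; the homogeneous substitution reads the structure without the rearrangement.


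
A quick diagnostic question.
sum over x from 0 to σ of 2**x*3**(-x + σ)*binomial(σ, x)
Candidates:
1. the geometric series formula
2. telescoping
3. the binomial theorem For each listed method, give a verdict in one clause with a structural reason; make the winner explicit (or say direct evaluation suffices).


Verdict: the binomial theorem — the summand is term x of a binomial expansion in 2 and 3; the whole sum is a single power.
- the geometric series formula: no single multiplier carries one term to the next throughout the sum.
- telescoping — the summand is not presented as a shifted difference — a telescoping rewrite may exist, but the displayed structure does not offer one.
- the binomial theorem — applies; the problem has the shape this method handles.


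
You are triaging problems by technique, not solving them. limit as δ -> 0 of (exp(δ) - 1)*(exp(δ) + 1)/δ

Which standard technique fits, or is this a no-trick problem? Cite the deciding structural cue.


Verdict: l'Hôpital's rule (0/0) — substituting 0 gives 0 over 0; differentiate top and bottom once and re-evaluate. Expanding numerator and denominator to first order gives the same value — the rule automates exactly that.


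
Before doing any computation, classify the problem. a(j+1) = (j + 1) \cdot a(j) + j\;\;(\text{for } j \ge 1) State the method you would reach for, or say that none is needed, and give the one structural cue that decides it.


Verdict: a summation factor — first-order linear but the coefficient j + 1 moves with the index — divide by the cumulative product and telescope.


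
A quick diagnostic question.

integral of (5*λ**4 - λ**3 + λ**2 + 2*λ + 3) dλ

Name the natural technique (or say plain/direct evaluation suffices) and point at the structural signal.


Verdict: no special technique — nothing composite, nothing rational, nothing trigonometric — each constant-multiple power of λ integrates by the power rule alone.


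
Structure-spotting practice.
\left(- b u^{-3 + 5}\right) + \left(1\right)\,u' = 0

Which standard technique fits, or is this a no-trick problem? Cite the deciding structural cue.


Best approach: separation of variables — the derivative equals a pure function of b (namely b) times a pure function of u (namely u^{-3 + 5}); divide and integrate each side.


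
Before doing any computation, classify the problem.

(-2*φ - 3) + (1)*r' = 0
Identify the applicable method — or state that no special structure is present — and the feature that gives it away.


Best approach: no special technique — solved for the derivative, r never appears on the right — this is a direct integration in φ, not a differential-equations problem at heart.


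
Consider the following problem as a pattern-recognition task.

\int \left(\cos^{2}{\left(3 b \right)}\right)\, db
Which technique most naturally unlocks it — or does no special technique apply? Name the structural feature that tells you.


Best approach: a trigonometric identity — \cos^{2}{\left(3 b \right)} calls for power reduction: rewrite via double angles before any antiderivative is attempted.


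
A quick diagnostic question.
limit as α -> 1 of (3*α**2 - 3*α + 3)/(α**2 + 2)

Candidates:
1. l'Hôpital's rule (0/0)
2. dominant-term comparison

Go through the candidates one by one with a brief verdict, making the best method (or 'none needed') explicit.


Verdict: no special technique — no denominator vanishes and nothing blows up at 1: direct substitution is the whole computation.
- l'Hôpital's rule (0/0) — evaluation at the point is determinate, so the rule has nothing to repair.
- dominant-term comparison: this limit is not decided by comparing polynomial growth at infinity.


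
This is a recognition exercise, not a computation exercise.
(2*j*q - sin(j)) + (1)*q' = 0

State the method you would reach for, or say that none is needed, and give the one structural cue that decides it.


Diagnosis: a linear integrating factor — the unknown enters only to the first power against a nonzero forcing term — the integrating-factor template applies directly.


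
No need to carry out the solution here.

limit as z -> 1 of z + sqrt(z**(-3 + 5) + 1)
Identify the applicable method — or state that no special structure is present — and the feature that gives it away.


Best approach: no special technique — no vanishing denominator and no indeterminate clash at the point — evaluation is immediate.


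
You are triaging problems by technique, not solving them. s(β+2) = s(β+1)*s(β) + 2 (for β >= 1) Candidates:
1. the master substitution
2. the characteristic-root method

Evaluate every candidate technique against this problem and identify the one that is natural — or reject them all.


Best approach: no special technique — the unknown sequence enters the update nonlinearly, so no linear method fits the recurrence as written — direct iteration remains.
- the master substitution: with no divided-index recursive call, reindexing by powers of a base buys nothing.
- the characteristic-root method: the recursion is nonlinear in the sequence values, so no linear-modes ansatz applies.


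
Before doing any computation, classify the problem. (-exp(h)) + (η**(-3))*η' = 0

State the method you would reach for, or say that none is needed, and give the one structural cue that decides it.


Method: separation of variables — separating collects all η-dependence with the derivative and leaves all h-dependence opposite: variables separate. The equation is exact as it stands too — a potential function exists — though separation reads the split structure directly.


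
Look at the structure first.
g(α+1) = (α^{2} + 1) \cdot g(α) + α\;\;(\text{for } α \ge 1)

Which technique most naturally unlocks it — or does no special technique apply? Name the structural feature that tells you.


Best approach: a summation factor — first-order, linear, moving coefficient α^{2} + 1: the discrete analogue of an integrating factor handles it.


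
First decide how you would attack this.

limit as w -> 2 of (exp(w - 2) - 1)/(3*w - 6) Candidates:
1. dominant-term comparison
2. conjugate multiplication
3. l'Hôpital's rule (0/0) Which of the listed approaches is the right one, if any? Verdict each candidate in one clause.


Method: l'Hôpital's rule (0/0) — plug in 2: top and bottom both hit zero, so differentiate each and retry. Known elementary limits would finish this too — the rule just bypasses the case analysis.
- dominant-term comparison: no dominant-degree comparison decides it.
- conjugate multiplication — there are no radicals in tension whose conjugate would simplify matters.
- l'Hôpital's rule (0/0): yes, a natural case for it.


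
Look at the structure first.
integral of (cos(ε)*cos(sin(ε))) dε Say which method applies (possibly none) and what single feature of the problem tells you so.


Verdict: u-substitution — structure check: outer function, inner expression sin(ε), inner derivative as a factor — the classic u = sin(ε) pattern.


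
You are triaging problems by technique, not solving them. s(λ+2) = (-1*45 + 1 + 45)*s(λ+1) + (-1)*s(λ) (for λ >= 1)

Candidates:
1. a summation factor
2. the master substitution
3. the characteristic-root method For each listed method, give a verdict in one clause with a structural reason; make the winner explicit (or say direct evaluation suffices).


Technique: the characteristic-root method — fixed numeric weights on consecutive terms and no forcing term added: the root method in its home territory.
- a summation factor: a summation factor telescopes one-step recursions; this one carries higher-order memory.
- the master substitution: with no divided-index recursive call, reindexing by powers of a base buys nothing.
- the characteristic-root method — yes, a natural case for it.


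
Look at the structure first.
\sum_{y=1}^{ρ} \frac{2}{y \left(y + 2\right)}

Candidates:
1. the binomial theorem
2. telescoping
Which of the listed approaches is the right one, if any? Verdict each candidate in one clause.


Verdict: telescoping — integer-spaced poles in \frac{2}{y \left(y + 2\right)} are the telescoping signature in disguise.
- the binomial theorem: no binomial coefficients pair with matched powers.
- telescoping: applies; the problem has the shape this method handles.


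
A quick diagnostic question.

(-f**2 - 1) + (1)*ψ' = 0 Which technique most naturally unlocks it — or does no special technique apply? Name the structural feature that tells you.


Diagnosis: no special technique — with ψ absent the equation is not coupled at all: direct integration in f.


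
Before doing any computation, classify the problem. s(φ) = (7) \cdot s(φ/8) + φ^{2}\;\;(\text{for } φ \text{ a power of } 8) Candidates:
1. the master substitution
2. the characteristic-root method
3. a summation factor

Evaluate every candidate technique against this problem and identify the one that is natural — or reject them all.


Method: the master substitution — the argument shrinks by the factor 8, so measure the index on a logarithmic scale and the recursion becomes a shift.
- the master substitution — applicable, and directly so.
- the characteristic-root method: the recursion divides its index rather than shifting it — outside the constant-shift family the root method covers.
- a summation factor: a divided-index call is outside the fixed-shift first-order family a summation factor normalizes.


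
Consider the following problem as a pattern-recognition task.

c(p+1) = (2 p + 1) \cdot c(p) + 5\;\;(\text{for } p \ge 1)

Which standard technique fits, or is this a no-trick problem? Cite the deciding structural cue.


Method: a summation factor — first-order, linear, moving coefficient 2 p + 1: the discrete analogue of an integrating factor handles it.


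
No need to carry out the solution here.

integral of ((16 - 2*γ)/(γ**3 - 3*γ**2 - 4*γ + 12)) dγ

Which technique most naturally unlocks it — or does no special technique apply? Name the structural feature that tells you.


Method: partial fractions — break γ**3 - 3*γ**2 - 4*γ + 12 into its roots and the integral splits into logarithm-sized bites.


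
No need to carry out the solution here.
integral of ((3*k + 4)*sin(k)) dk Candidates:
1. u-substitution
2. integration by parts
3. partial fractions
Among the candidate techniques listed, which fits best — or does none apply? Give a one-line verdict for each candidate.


Best approach: integration by parts — 3*k + 4 dies after finitely many derivatives while sin(k) cycles under integration — the tabular/parts setup.
- u-substitution: no subexpression of the integrand serves as a whole-integral substitution inner — individual terms may offer their own, but none carries its derivative as a factor of the full integrand; a working change of variable would have to be constructed from outside the expression.
- integration by parts: yes — fits the structure here.
- partial fractions: there is no rational-function structure to decompose.


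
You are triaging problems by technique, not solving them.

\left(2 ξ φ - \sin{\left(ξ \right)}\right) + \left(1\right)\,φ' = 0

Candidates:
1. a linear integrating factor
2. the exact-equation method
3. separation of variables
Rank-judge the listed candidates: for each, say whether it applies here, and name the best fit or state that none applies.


Verdict: a linear integrating factor — φ appears only to the first power with coefficient 2 ξ — the classic integrating-factor setup.
- a linear integrating factor — a fit — the right tool for this form.
- the exact-equation method: the mixed-partials test fails on this split — it is not an exact differential as presented.
- separation of variables — no algebra isolates the independent variable on one side and the unknown on the other.


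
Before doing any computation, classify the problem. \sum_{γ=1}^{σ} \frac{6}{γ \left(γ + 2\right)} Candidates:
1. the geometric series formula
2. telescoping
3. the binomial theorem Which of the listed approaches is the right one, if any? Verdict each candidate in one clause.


Method: telescoping — \frac{6}{γ \left(γ + 2\right)} is a collapsed telescope: expand it into simple fractions to see the cancellation.
- the geometric series formula — consecutive terms are not related by a fixed multiplier.
- telescoping — yes, a natural case for it.
- the binomial theorem: no binomial coefficients pair up with complementary powers here.


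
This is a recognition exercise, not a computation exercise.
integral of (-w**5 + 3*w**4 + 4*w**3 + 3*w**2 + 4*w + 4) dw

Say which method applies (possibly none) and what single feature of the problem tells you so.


Diagnosis: no special technique — the integrand is a sum of constant multiples of powers of w — integrate term by term.


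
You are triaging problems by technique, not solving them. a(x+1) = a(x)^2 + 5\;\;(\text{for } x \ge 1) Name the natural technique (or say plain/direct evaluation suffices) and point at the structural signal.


Diagnosis: no special technique — the new term depends nonlinearly on the old ones, which disqualifies every superposition-based technique.


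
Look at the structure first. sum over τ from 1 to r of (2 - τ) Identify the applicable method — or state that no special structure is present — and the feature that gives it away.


Diagnosis: no special technique — nothing telescopes and nothing is geometric; polynomial terms in τ sum term by term.


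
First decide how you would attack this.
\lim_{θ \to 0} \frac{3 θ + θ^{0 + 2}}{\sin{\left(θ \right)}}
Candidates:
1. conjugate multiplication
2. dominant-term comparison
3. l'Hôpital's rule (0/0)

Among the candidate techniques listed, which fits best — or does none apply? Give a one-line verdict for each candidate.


Method: l'Hôpital's rule (0/0) — both numerator and denominator vanish at 0: the genuine 0/0 indeterminate that l'Hôpital exists for. A first-order expansion at the point is an equally standard path; the rule packages it.
- conjugate multiplication: no divergent radical difference is present for a conjugate pair to cancel.
- dominant-term comparison: leading-power comparison does not apply to this form.
- l'Hôpital's rule (0/0) — yes, a natural case for it.


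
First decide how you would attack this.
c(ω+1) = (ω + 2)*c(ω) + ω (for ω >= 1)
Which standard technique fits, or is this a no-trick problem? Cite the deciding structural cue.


Verdict: a summation factor — first-order, linear, moving coefficient ω + 2: the discrete analogue of an integrating factor handles it.


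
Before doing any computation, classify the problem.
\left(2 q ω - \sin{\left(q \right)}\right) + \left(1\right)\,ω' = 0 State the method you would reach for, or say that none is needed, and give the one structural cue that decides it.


Verdict: a linear integrating factor — ω enters only linearly with coefficient 2 q; multiply by exp of the integral of 2 q and the left side becomes one derivative.


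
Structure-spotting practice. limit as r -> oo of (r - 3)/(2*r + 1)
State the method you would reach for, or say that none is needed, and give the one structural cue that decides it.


Method: dominant-term comparison — as r grows, only the highest-degree terms matter — compare leading terms and read the limit off. Viewed as a single quotient this is an ∞/∞ form — an at-infinity application of l'Hôpital's rule would also resolve it; comparing leading growth reads the answer without differentiating.


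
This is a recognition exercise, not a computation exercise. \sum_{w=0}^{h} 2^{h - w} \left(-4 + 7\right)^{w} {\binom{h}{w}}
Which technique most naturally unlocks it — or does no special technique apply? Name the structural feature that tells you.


Diagnosis: the binomial theorem — {\binom{h}{w}} weighting matched powers of (-4 + 7) and 2 is the expanded form of ((-4 + 7) + 2)^h — fold it back up.


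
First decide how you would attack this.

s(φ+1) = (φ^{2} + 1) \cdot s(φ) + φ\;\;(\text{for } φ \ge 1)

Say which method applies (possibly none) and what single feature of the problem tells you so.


Best approach: a summation factor — the coefficient φ^{2} + 1 drifts with the index, so no fixed root exists; normalizing by the cumulative product telescopes it.


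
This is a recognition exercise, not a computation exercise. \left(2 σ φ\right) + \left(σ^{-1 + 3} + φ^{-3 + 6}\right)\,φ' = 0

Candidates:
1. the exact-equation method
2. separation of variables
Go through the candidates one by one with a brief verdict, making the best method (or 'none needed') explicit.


Technique: the exact-equation method — because the two cross partials coincide, the form is conservative as written — recover its potential in (σ, φ).
- the exact-equation method — yes — fits the structure here.
- separation of variables: no division isolates the independent variable from the unknown.


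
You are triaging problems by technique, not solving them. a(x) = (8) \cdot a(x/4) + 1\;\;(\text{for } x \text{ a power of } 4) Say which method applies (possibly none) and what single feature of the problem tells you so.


Technique: the master substitution — treat m = log base 4 of x as the new clock: one recursion step advances m by one while x scales by 4.


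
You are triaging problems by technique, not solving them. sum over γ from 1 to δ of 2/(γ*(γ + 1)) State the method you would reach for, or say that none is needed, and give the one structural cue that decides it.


Technique: telescoping — the summand 2/(γ*(γ + 1)) decomposes into fractions whose poles differ by an integer shift — the series collapses.


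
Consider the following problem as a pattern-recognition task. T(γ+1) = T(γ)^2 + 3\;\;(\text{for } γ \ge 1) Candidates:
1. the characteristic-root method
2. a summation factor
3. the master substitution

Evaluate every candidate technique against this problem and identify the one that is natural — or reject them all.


Verdict: no special technique — this one you iterate or analyze qualitatively: the nonlinearity defeats linear solution methods.
- the characteristic-root method: nonlinearity rules out exponential-mode superposition from the start.
- a summation factor — the recursion is nonlinear — outside the first-order linear family a summation factor addresses.
- the master substitution: with no divided-index recursive call, reindexing by powers of a base buys nothing.


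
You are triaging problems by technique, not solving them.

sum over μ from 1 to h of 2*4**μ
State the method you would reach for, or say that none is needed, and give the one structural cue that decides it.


Method: the geometric series formula — each summand is the previous one scaled by 4; that constant multiplier is itself the geometric structure.


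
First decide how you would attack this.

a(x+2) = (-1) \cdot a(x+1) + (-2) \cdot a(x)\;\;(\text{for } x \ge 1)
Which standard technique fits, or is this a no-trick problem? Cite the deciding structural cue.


Diagnosis: the characteristic-root method — the recurrence treats every index alike (constant coefficients, no forcing) — precisely the regime where r^x trials close it.


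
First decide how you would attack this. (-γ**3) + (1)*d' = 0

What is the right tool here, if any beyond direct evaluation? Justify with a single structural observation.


Diagnosis: no special technique — the slope is a pure function of γ; integrate both sides and be done.


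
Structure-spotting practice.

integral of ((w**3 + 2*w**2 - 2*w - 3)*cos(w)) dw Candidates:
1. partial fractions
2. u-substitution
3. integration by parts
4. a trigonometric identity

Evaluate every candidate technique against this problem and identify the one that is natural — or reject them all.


Verdict: integration by parts — w**3 + 2*w**2 - 2*w - 3 dies after finitely many derivatives while cos(w) cycles under integration — the tabular/parts setup.
- partial fractions: the expression is not a ratio of polynomials that decomposes further.
- u-substitution: no subexpression of the integrand serves as a whole-integral substitution inner — individual terms may offer their own, but none carries its derivative as a factor of the full integrand; a working change of variable would have to be constructed from outside the expression.
- integration by parts — applies; the problem has the shape this method handles.
- a trigonometric identity: neither the even-power reduction nor the product-to-sum identity applies to this structure.


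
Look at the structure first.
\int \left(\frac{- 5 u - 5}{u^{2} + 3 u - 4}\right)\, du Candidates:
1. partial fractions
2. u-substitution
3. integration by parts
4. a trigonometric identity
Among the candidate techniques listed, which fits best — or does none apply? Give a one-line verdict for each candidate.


Diagnosis: partial fractions — a proper rational integrand over the factorable u^{2} + 3 u - 4: partial fractions reduce it to elementary pieces.
- partial fractions: a fit — the right tool for this form.
- u-substitution — no subexpression of the integrand serves as a whole-integral substitution inner — individual terms may offer their own, but none carries its derivative as a factor of the full integrand; a working change of variable would have to be constructed from outside the expression.
- integration by parts: there is no nonconstant-polynomial-times-kernel split with an exp, sine, cosine (degree-1 argument), or logarithm partner.
- a trigonometric identity — with no trigonometric functions present, identity rewriting has no target.


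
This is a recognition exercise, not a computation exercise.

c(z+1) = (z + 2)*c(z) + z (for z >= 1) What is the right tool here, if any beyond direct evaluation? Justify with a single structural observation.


Technique: a summation factor — rescale the sequence by the product of the weights z + 2 so far — the recurrence collapses to a plain running sum.


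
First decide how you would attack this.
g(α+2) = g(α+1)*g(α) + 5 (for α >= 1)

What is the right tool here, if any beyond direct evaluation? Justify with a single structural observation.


Technique: no special technique — the unknown enters the rule nonlinearly, not as a weighted sum — no linear method is even well-posed.


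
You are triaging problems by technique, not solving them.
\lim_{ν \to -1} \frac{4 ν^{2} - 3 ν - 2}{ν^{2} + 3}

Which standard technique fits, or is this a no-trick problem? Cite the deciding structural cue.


Technique: no special technique — the expression is continuous at the evaluation point — substitute directly; no indeterminate form appears.


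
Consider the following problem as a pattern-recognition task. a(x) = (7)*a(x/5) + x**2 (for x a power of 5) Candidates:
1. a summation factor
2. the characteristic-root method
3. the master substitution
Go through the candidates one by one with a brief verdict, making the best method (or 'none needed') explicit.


Verdict: the master substitution — the argument x/5 divides the index by 5; the standard x = 5^m substitution converts it to a constant-shift recurrence.
- a summation factor — a divided-index call is outside the fixed-shift first-order family a summation factor normalizes.
- the characteristic-root method: the recursion divides its index rather than shifting it — outside the constant-shift family the root method covers.
- the master substitution: applies; the problem has the shape this method handles.


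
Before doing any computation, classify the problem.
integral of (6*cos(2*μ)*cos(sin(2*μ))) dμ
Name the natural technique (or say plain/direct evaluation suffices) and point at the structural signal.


Diagnosis: u-substitution — viewed as a product, the integrand is a composition evaluated at sin(2*μ) times (a constant multiple of) that inner expression's derivative, so u = sin(2*μ) makes it elementary.


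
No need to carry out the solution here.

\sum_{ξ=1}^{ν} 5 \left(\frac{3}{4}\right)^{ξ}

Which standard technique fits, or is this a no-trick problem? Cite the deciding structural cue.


Technique: the geometric series formula — the ratio of consecutive terms is the constant \frac{3}{4}, independent of the index — a geometric sum.


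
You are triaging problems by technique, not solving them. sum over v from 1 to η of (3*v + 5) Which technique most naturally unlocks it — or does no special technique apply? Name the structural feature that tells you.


Method: no special technique — the summand is a plain polynomial in v (expanding first if it arrives factored); standard power-sum formulas evaluate it term by term.


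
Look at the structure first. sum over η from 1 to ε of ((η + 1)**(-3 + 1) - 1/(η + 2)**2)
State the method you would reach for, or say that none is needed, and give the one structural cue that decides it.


Technique: telescoping — spot the paired structure — each term adds (η + 1)**(-3 + 1) and subtracts its successor value, which the next term restores: the definition of a telescoping chain.


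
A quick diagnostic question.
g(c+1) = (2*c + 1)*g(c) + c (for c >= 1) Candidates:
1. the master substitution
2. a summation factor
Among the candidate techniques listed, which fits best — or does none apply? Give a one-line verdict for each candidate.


Verdict: a summation factor — with the index-dependent coefficient 2*c + 1, dividing by the cumulative product turns the left side into a pure difference.
- the master substitution: no fixed divisor shrinks the index between calls.
- a summation factor — yes, a natural case for it.
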